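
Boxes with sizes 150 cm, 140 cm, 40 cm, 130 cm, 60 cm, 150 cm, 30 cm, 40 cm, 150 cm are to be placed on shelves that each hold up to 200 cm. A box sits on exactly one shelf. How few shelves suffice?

5

Total = 150 + 150 + 150 + 140 + 130 + 60 + 40 + 40 + 30 = 890 cm.
Lower bound: ⌈890/200⌉ = 5 shelves.
A packing using 5 shelves:
  shelf 1: 150 + 40 = 190
  shelf 2: 150 + 40 = 190
  shelf 3: 150 + 30 = 180
  shelf 4: 140 + 60 = 200
  shelf 5: 130 = 130
This matches the lower bound, so 5 is optimal.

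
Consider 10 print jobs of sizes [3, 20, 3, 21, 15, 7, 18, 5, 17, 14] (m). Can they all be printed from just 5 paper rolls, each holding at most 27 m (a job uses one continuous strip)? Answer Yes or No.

Total = 123 m; ⌈123/27⌉ = 5.
6 print jobs each exceed half the capacity and cannot share a roll, forcing at least 6 paper rolls.
At least 6 paper rolls are required, but only 5 are allowed.

No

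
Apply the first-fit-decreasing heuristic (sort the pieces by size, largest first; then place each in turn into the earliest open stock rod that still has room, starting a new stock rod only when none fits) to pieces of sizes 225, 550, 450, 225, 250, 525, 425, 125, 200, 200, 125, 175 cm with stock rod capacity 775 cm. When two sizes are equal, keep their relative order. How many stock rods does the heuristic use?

5

Sorted descending: 550, 525, 450, 425, 250, 225, 225, 200, 200, 175, 125, 125.
  550 → stock rod 1 (new)  [load 550/775]
  525 → stock rod 2 (new)  [load 525/775]
  450 → stock rod 3 (new)  [load 450/775]
  425 → stock rod 4 (new)  [load 425/775]
  250 → stock rod 2  [load 775/775]
  225 → stock rod 1  [load 775/775]
  225 → stock rod 3  [load 675/775]
  200 → stock rod 4  [load 625/775]
  200 → stock rod 5 (new)  [load 200/775]
  175 → stock rod 5  [load 375/775]
  125 → stock rod 4  [load 750/775]
  125 → stock rod 5  [load 500/775]
5 stock rods opened.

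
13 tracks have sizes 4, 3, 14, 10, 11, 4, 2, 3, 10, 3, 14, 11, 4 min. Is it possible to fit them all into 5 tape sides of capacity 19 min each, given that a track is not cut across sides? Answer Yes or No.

Total = 93 min; ⌈93/19⌉ = 5.
6 tracks each exceed half the capacity and cannot share a side, forcing at least 6 tape sides.
At least 6 tape sides are required, but only 5 are allowed.

No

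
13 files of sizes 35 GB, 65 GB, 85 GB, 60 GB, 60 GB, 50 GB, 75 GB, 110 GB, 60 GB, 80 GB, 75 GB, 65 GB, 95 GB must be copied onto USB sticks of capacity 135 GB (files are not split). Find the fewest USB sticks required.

Total = 110 + 95 + 85 + 80 + 75 + 75 + 65 + 65 + 60 + 60 + 60 + 50 + 35 = 915 GB.
Lower bound: ⌈915/135⌉ = 7 USB sticks.
A packing using 8 USB sticks:
  USB stick 1: 110 = 110
  USB stick 2: 95 + 35 = 130
  USB stick 3: 85 + 50 = 135
  USB stick 4: 80 = 80
  USB stick 5: 75 + 60 = 135
  USB stick 6: 75 + 60 = 135
  USB stick 7: 65 + 65 = 130
  USB stick 8: 60 = 60
No arrangement into 7 USB sticks stays within capacity, so 8 is optimal.

8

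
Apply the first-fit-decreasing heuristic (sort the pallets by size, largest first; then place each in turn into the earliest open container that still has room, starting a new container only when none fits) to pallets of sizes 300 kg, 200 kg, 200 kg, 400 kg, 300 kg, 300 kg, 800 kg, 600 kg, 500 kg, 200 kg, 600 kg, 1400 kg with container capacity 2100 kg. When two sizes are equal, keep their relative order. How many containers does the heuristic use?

3

Sorted descending: 1400, 800, 600, 600, 500, 400, 300, 300, 300, 200, 200, 200.
  1400 → container 1 (new)  [load 1400/2100]
  800 → container 2 (new)  [load 800/2100]
  600 → container 1  [load 2000/2100]
  600 → container 2  [load 1400/2100]
  500 → container 2  [load 1900/2100]
  400 → container 3 (new)  [load 400/2100]
  300 → container 3  [load 700/2100]
  300 → container 3  [load 1000/2100]
  300 → container 3  [load 1300/2100]
  200 → container 2  [load 2100/2100]
  200 → container 3  [load 1500/2100]
  200 → container 3  [load 1700/2100]
3 containers opened.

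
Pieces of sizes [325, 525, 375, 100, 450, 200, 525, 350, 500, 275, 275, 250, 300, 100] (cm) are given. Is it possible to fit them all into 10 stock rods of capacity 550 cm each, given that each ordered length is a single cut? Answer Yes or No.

Yes

A valid assignment using 9 stock rods:
  stock rod 1: 525 = 525
  stock rod 2: 525 = 525
  stock rod 3: 500 = 500
  stock rod 4: 450 + 100 = 550
  stock rod 5: 375 + 100 = 475
  stock rod 6: 350 + 200 = 550
  stock rod 7: 325 = 325
  stock rod 8: 300 + 250 = 550
  stock rod 9: 275 + 275 = 550
That uses only 9 ≤ 10, so 10 stock rods are enough.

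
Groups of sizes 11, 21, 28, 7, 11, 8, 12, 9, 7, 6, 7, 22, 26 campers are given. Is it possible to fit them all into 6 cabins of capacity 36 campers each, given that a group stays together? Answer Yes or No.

Yes

A valid assignment using 5 cabins:
  cabin 1: 28 + 8 = 36
  cabin 2: 26 + 9 = 35
  cabin 3: 22 + 12 = 34
  cabin 4: 21 + 7 + 7 = 35
  cabin 5: 11 + 11 + 7 + 6 = 35
That uses only 5 ≤ 6, so 6 cabins are enough.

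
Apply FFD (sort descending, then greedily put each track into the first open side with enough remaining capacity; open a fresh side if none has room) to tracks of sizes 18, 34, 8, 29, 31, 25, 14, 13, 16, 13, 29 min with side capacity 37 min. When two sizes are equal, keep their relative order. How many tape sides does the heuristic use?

8

Sorted descending: 34, 31, 29, 29, 25, 18, 16, 14, 13, 13, 8.
  34 → side 1 (new)  [load 34/37]
  31 → side 2 (new)  [load 31/37]
  29 → side 3 (new)  [load 29/37]
  29 → side 4 (new)  [load 29/37]
  25 → side 5 (new)  [load 25/37]
  18 → side 6 (new)  [load 18/37]
  16 → side 6  [load 34/37]
  14 → side 7 (new)  [load 14/37]
  13 → side 7  [load 27/37]
  13 → side 8 (new)  [load 13/37]
  8 → side 3  [load 37/37]
8 tape sides opened.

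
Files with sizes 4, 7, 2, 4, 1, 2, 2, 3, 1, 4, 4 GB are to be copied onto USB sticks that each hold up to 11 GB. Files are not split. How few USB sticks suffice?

4

Total = 7 + 4 + 4 + 4 + 4 + 3 + 2 + 2 + 2 + 1 + 1 = 34 GB.
Lower bound: ⌈34/11⌉ = 4 USB sticks.
A packing using 4 USB sticks:
  USB stick 1: 7 + 4 = 11
  USB stick 2: 4 + 4 + 3 = 11
  USB stick 3: 4 + 2 + 2 + 2 + 1 = 11
  USB stick 4: 1 = 1
This matches the lower bound, so 4 is optimal.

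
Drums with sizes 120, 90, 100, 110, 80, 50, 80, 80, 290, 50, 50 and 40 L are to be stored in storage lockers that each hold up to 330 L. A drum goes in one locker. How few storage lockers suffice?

4

Total = 290 + 120 + 110 + 100 + 90 + 80 + 80 + 80 + 50 + 50 + 50 + 40 = 1140 L.
Lower bound: ⌈1140/330⌉ = 4 storage lockers.
A packing using 4 storage lockers:
  locker 1: 290 + 40 = 330
  locker 2: 120 + 110 + 100 = 330
  locker 3: 90 + 80 + 80 + 80 = 330
  locker 4: 50 + 50 + 50 = 150
This matches the lower bound, so 4 is optimal.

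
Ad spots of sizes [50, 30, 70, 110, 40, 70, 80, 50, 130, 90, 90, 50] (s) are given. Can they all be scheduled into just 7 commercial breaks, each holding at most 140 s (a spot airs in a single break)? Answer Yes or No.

Yes

A valid assignment using 7 commercial breaks:
  break 1: 130 = 130
  break 2: 110 + 30 = 140
  break 3: 90 + 50 = 140
  break 4: 90 + 50 = 140
  break 5: 80 + 50 = 130
  break 6: 70 + 70 = 140
  break 7: 40 = 40
Every load is within 140 s, so 7 commercial breaks suffice.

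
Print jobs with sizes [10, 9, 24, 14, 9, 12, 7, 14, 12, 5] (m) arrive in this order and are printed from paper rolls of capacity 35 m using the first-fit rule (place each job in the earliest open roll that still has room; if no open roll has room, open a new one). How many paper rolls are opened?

  10 → roll 1 (new)  [load 10/35]
  9 → roll 1  [load 19/35]
  24 → roll 2 (new)  [load 24/35]
  14 → roll 1  [load 33/35]
  9 → roll 2  [load 33/35]
  12 → roll 3 (new)  [load 12/35]
  7 → roll 3  [load 19/35]
  14 → roll 3  [load 33/35]
  12 → roll 4 (new)  [load 12/35]
  5 → roll 4  [load 17/35]
4 paper rolls opened.

4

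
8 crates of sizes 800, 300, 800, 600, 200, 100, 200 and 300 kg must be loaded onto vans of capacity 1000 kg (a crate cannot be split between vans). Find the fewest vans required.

4

Total = 800 + 800 + 600 + 300 + 300 + 200 + 200 + 100 = 3300 kg.
Lower bound: ⌈3300/1000⌉ = 4 vans.
A packing using 4 vans:
  van 1: 800 + 200 = 1000
  van 2: 800 + 200 = 1000
  van 3: 600 + 300 + 100 = 1000
  van 4: 300 = 300
This matches the lower bound, so 4 is optimal.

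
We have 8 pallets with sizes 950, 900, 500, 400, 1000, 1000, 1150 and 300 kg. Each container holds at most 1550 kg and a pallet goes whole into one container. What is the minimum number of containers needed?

Total = 1150 + 1000 + 1000 + 950 + 900 + 500 + 400 + 300 = 6200 kg.
Lower bound: ⌈6200/1550⌉ = 4 containers.
Also, 5 pallets each exceed 775 kg, and no two of those can share a container, so at least 5 containers are needed.
A packing using 5 containers:
  container 1: 1150 + 400 = 1550
  container 2: 1000 + 500 = 1500
  container 3: 1000 + 300 = 1300
  container 4: 950 = 950
  container 5: 900 = 900
This matches the lower bound, so 5 is optimal.

5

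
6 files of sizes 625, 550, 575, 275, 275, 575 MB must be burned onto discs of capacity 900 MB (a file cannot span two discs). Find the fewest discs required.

Total = 625 + 575 + 575 + 550 + 275 + 275 = 2875 MB.
Lower bound: ⌈2875/900⌉ = 4 discs.
A packing using 4 discs:
  disc 1: 625 + 275 = 900
  disc 2: 575 + 275 = 850
  disc 3: 575 = 575
  disc 4: 550 = 550
This matches the lower bound, so 4 is optimal.

4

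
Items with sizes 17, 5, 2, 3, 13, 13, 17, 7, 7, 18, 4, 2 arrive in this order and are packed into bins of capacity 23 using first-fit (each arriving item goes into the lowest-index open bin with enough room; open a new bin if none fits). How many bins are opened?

  17 → bin 1 (new)  [load 17/23]
  5 → bin 1  [load 22/23]
  2 → bin 2 (new)  [load 2/23]
  3 → bin 2  [load 5/23]
  13 → bin 2  [load 18/23]
  13 → bin 3 (new)  [load 13/23]
  17 → bin 4 (new)  [load 17/23]
  7 → bin 3  [load 20/23]
  7 → bin 5 (new)  [load 7/23]
  18 → bin 6 (new)  [load 18/23]
  4 → bin 2  [load 22/23]
  2 → bin 3  [load 22/23]
6 bins opened.

6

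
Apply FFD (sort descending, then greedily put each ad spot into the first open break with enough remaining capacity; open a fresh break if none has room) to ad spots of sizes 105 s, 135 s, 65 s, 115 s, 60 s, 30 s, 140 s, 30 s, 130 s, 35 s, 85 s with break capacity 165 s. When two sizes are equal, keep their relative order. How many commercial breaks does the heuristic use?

6

Sorted descending: 140, 135, 130, 115, 105, 85, 65, 60, 35, 30, 30.
  140 → break 1 (new)  [load 140/165]
  135 → break 2 (new)  [load 135/165]
  130 → break 3 (new)  [load 130/165]
  115 → break 4 (new)  [load 115/165]
  105 → break 5 (new)  [load 105/165]
  85 → break 6 (new)  [load 85/165]
  65 → break 6  [load 150/165]
  60 → break 5  [load 165/165]
  35 → break 3  [load 165/165]
  30 → break 2  [load 165/165]
  30 → break 4  [load 145/165]
6 commercial breaks opened.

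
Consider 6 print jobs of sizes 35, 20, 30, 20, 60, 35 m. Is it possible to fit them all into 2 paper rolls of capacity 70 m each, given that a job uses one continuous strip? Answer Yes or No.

Total = 200 m; ⌈200/70⌉ = 3.
At least 3 paper rolls are required, but only 2 are allowed.

No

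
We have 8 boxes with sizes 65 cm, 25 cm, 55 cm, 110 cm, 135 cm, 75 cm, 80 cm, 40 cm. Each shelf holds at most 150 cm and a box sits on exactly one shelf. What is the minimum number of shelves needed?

5

Total = 135 + 110 + 80 + 75 + 65 + 55 + 40 + 25 = 585 cm.
Lower bound: ⌈585/150⌉ = 4 shelves.
A packing using 5 shelves:
  shelf 1: 135 = 135
  shelf 2: 110 + 40 = 150
  shelf 3: 80 + 65 = 145
  shelf 4: 75 + 55 = 130
  shelf 5: 25 = 25
No arrangement into 4 shelves stays within capacity, so 5 is optimal.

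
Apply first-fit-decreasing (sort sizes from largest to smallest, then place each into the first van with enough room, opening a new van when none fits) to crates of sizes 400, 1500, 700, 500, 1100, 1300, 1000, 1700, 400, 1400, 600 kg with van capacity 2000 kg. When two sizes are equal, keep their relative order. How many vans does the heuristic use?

6

Sorted descending: 1700, 1500, 1400, 1300, 1100, 1000, 700, 600, 500, 400, 400.
  1700 → van 1 (new)  [load 1700/2000]
  1500 → van 2 (new)  [load 1500/2000]
  1400 → van 3 (new)  [load 1400/2000]
  1300 → van 4 (new)  [load 1300/2000]
  1100 → van 5 (new)  [load 1100/2000]
  1000 → van 6 (new)  [load 1000/2000]
  700 → van 4  [load 2000/2000]
  600 → van 3  [load 2000/2000]
  500 → van 2  [load 2000/2000]
  400 → van 5  [load 1500/2000]
  400 → van 5  [load 1900/2000]
6 vans opened.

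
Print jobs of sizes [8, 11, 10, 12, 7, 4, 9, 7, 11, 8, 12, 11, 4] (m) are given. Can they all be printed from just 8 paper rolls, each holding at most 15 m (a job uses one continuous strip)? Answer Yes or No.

Total = 114 m; ⌈114/15⌉ = 8.
9 print jobs each exceed half the capacity and cannot share a roll, forcing at least 9 paper rolls.
At least 9 paper rolls are required, but only 8 are allowed.

No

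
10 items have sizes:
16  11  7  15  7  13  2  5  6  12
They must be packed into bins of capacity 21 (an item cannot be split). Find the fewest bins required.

Total = 16 + 15 + 13 + 12 + 11 + 7 + 7 + 6 + 5 + 2 = 94.
Lower bound: ⌈94/21⌉ = 5 bins.
A packing using 5 bins:
  bin 1: 16 + 5 = 21
  bin 2: 15 + 6 = 21
  bin 3: 13 + 7 = 20
  bin 4: 12 + 7 + 2 = 21
  bin 5: 11 = 11
This matches the lower bound, so 5 is optimal.

5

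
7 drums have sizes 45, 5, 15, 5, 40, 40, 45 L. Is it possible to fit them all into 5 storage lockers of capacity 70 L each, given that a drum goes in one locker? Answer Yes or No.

Yes

A valid assignment using 4 storage lockers:
  locker 1: 45 + 15 + 5 + 5 = 70
  locker 2: 45 = 45
  locker 3: 40 = 40
  locker 4: 40 = 40
That uses only 4 ≤ 5, so 5 storage lockers are enough.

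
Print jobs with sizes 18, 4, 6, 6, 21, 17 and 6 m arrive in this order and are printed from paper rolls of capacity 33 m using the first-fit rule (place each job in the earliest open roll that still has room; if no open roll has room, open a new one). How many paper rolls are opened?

  18 → roll 1 (new)  [load 18/33]
  4 → roll 1  [load 22/33]
  6 → roll 1  [load 28/33]
  6 → roll 2 (new)  [load 6/33]
  21 → roll 2  [load 27/33]
  17 → roll 3 (new)  [load 17/33]
  6 → roll 2  [load 33/33]
3 paper rolls opened.

3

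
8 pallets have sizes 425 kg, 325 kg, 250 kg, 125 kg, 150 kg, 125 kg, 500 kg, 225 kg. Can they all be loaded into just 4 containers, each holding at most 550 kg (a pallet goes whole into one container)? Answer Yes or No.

Yes

A valid assignment using 4 containers:
  container 1: 500 = 500
  container 2: 425 + 125 = 550
  container 3: 325 + 225 = 550
  container 4: 250 + 150 + 125 = 525
Every load is within 550 kg, so 4 containers suffice.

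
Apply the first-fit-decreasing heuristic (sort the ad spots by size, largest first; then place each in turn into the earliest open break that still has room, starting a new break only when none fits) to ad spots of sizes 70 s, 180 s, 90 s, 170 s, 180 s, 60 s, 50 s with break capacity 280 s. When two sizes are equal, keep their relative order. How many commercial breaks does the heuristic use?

3

Sorted descending: 180, 180, 170, 90, 70, 60, 50.
  180 → break 1 (new)  [load 180/280]
  180 → break 2 (new)  [load 180/280]
  170 → break 3 (new)  [load 170/280]
  90 → break 1  [load 270/280]
  70 → break 2  [load 250/280]
  60 → break 3  [load 230/280]
  50 → break 3  [load 280/280]
3 commercial breaks opened.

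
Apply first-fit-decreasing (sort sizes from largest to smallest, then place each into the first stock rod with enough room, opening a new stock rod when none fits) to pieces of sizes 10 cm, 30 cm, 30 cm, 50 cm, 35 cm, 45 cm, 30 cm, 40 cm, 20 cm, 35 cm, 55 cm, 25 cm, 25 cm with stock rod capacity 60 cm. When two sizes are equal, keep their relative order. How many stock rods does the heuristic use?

8

Sorted descending: 55, 50, 45, 40, 35, 35, 30, 30, 30, 25, 25, 20, 10.
  55 → stock rod 1 (new)  [load 55/60]
  50 → stock rod 2 (new)  [load 50/60]
  45 → stock rod 3 (new)  [load 45/60]
  40 → stock rod 4 (new)  [load 40/60]
  35 → stock rod 5 (new)  [load 35/60]
  35 → stock rod 6 (new)  [load 35/60]
  30 → stock rod 7 (new)  [load 30/60]
  30 → stock rod 7  [load 60/60]
  30 → stock rod 8 (new)  [load 30/60]
  25 → stock rod 5  [load 60/60]
  25 → stock rod 6  [load 60/60]
  20 → stock rod 4  [load 60/60]
  10 → stock rod 2  [load 60/60]
8 stock rods opened.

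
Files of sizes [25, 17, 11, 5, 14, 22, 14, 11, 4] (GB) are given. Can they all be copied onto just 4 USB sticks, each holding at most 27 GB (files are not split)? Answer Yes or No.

Total = 123 GB; ⌈123/27⌉ = 5.
At least 5 USB sticks are required, but only 4 are allowed.

No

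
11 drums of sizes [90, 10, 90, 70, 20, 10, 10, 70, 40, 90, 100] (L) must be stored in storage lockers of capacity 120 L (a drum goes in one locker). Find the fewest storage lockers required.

6

Total = 100 + 90 + 90 + 90 + 70 + 70 + 40 + 20 + 10 + 10 + 10 = 600 L.
Lower bound: ⌈600/120⌉ = 5 storage lockers.
Also, 6 drums each exceed 60 L, and no two of those can share a locker, so at least 6 storage lockers are needed.
A packing using 6 storage lockers:
  locker 1: 100 + 20 = 120
  locker 2: 90 + 10 + 10 + 10 = 120
  locker 3: 90 = 90
  locker 4: 90 = 90
  locker 5: 70 + 40 = 110
  locker 6: 70 = 70
This matches the lower bound, so 6 is optimal.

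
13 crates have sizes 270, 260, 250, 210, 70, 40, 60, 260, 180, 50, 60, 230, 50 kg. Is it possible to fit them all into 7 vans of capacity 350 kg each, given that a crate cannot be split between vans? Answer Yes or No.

Yes

A valid assignment using 7 vans:
  van 1: 270 + 70 = 340
  van 2: 260 + 60 = 320
  van 3: 260 + 60 = 320
  van 4: 250 + 50 + 50 = 350
  van 5: 230 + 40 = 270
  van 6: 210 = 210
  van 7: 180 = 180
Every load is within 350 kg, so 7 vans suffice.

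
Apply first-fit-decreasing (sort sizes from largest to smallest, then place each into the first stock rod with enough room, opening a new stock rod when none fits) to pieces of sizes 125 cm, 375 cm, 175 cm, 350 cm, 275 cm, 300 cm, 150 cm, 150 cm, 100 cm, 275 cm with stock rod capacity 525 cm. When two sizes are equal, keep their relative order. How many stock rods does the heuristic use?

Sorted descending: 375, 350, 300, 275, 275, 175, 150, 150, 125, 100.
  375 → stock rod 1 (new)  [load 375/525]
  350 → stock rod 2 (new)  [load 350/525]
  300 → stock rod 3 (new)  [load 300/525]
  275 → stock rod 4 (new)  [load 275/525]
  275 → stock rod 5 (new)  [load 275/525]
  175 → stock rod 2  [load 525/525]
  150 → stock rod 1  [load 525/525]
  150 → stock rod 3  [load 450/525]
  125 → stock rod 4  [load 400/525]
  100 → stock rod 4  [load 500/525]
5 stock rods opened.

5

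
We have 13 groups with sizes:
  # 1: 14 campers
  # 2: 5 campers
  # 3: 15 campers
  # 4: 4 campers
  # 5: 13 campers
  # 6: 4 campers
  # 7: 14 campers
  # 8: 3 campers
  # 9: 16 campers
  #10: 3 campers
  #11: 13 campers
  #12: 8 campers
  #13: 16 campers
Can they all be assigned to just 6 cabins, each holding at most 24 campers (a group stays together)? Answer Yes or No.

Total = 128 campers; ⌈128/24⌉ = 6.
7 groups each exceed half the capacity and cannot share a cabin, forcing at least 7 cabins.
At least 7 cabins are required, but only 6 are allowed.

No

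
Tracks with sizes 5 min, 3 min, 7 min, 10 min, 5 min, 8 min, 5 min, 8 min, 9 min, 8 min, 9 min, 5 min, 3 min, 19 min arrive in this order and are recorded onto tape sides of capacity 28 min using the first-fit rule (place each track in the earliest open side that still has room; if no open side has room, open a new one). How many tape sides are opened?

4

  5 → side 1 (new)  [load 5/28]
  3 → side 1  [load 8/28]
  7 → side 1  [load 15/28]
  10 → side 1  [load 25/28]
  5 → side 2 (new)  [load 5/28]
  8 → side 2  [load 13/28]
  5 → side 2  [load 18/28]
  8 → side 2  [load 26/28]
  9 → side 3 (new)  [load 9/28]
  8 → side 3  [load 17/28]
  9 → side 3  [load 26/28]
  5 → side 4 (new)  [load 5/28]
  3 → side 1  [load 28/28]
  19 → side 4  [load 24/28]
4 tape sides opened.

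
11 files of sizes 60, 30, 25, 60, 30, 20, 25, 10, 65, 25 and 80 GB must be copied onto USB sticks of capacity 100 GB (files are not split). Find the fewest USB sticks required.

Total = 80 + 65 + 60 + 60 + 30 + 30 + 25 + 25 + 25 + 20 + 10 = 430 GB.
Lower bound: ⌈430/100⌉ = 5 USB sticks.
A packing using 5 USB sticks:
  USB stick 1: 80 + 20 = 100
  USB stick 2: 65 + 30 = 95
  USB stick 3: 60 + 30 + 10 = 100
  USB stick 4: 60 + 25 = 85
  USB stick 5: 25 + 25 = 50
This matches the lower bound, so 5 is optimal.

5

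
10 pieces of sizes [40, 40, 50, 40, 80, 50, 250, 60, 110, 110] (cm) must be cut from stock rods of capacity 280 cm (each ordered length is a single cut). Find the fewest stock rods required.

4

Total = 250 + 110 + 110 + 80 + 60 + 50 + 50 + 40 + 40 + 40 = 830 cm.
Lower bound: ⌈830/280⌉ = 3 stock rods.
A packing using 4 stock rods:
  stock rod 1: 250 = 250
  stock rod 2: 110 + 110 + 60 = 280
  stock rod 3: 80 + 50 + 50 + 40 + 40 = 260
  stock rod 4: 40 = 40
No arrangement into 3 stock rods stays within capacity, so 4 is optimal.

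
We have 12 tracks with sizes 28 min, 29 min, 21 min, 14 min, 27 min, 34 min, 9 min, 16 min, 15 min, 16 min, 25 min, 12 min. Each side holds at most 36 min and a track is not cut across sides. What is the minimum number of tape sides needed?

8

Total = 34 + 29 + 28 + 27 + 25 + 21 + 16 + 16 + 15 + 14 + 12 + 9 = 246 min.
Lower bound: ⌈246/36⌉ = 7 tape sides.
A packing using 8 tape sides:
  side 1: 34 = 34
  side 2: 29 = 29
  side 3: 28 = 28
  side 4: 27 + 9 = 36
  side 5: 25 = 25
  side 6: 21 + 15 = 36
  side 7: 16 + 16 = 32
  side 8: 14 + 12 = 26
No arrangement into 7 tape sides stays within capacity, so 8 is optimal.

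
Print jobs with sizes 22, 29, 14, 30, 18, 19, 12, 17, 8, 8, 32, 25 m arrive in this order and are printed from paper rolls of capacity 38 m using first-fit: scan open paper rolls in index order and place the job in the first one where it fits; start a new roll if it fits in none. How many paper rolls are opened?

7

  22 → roll 1 (new)  [load 22/38]
  29 → roll 2 (new)  [load 29/38]
  14 → roll 1  [load 36/38]
  30 → roll 3 (new)  [load 30/38]
  18 → roll 4 (new)  [load 18/38]
  19 → roll 4  [load 37/38]
  12 → roll 5 (new)  [load 12/38]
  17 → roll 5  [load 29/38]
  8 → roll 2  [load 37/38]
  8 → roll 3  [load 38/38]
  32 → roll 6 (new)  [load 32/38]
  25 → roll 7 (new)  [load 25/38]
7 paper rolls opened.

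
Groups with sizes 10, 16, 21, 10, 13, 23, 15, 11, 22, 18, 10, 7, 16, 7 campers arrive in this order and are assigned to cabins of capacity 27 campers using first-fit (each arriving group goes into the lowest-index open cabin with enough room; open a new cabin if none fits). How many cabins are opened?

9

  10 → cabin 1 (new)  [load 10/27]
  16 → cabin 1  [load 26/27]
  21 → cabin 2 (new)  [load 21/27]
  10 → cabin 3 (new)  [load 10/27]
  13 → cabin 3  [load 23/27]
  23 → cabin 4 (new)  [load 23/27]
  15 → cabin 5 (new)  [load 15/27]
  11 → cabin 5  [load 26/27]
  22 → cabin 6 (new)  [load 22/27]
  18 → cabin 7 (new)  [load 18/27]
  10 → cabin 8 (new)  [load 10/27]
  7 → cabin 7  [load 25/27]
  16 → cabin 8  [load 26/27]
  7 → cabin 9 (new)  [load 7/27]
9 cabins opened.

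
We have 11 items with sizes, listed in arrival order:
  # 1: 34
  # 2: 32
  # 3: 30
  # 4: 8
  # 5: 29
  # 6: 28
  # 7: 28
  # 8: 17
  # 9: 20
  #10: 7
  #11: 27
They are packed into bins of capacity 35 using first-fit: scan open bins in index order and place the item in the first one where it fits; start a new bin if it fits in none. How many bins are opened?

  34 → bin 1 (new)  [load 34/35]
  32 → bin 2 (new)  [load 32/35]
  30 → bin 3 (new)  [load 30/35]
  8 → bin 4 (new)  [load 8/35]
  29 → bin 5 (new)  [load 29/35]
  28 → bin 6 (new)  [load 28/35]
  28 → bin 7 (new)  [load 28/35]
  17 → bin 4  [load 25/35]
  20 → bin 8 (new)  [load 20/35]
  7 → bin 4  [load 32/35]
  27 → bin 9 (new)  [load 27/35]
9 bins opened.

9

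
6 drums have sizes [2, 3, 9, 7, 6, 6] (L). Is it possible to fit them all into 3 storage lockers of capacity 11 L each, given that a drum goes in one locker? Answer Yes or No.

Total = 33 L; ⌈33/11⌉ = 3.
4 drums each exceed half the capacity and cannot share a locker, forcing at least 4 storage lockers.
At least 4 storage lockers are required, but only 3 are allowed.

No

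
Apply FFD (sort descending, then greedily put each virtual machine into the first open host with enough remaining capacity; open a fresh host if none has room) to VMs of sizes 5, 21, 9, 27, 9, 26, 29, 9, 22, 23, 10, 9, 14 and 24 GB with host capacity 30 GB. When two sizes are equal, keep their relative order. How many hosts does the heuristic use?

9

Sorted descending: 29, 27, 26, 24, 23, 22, 21, 14, 10, 9, 9, 9, 9, 5.
  29 → host 1 (new)  [load 29/30]
  27 → host 2 (new)  [load 27/30]
  26 → host 3 (new)  [load 26/30]
  24 → host 4 (new)  [load 24/30]
  23 → host 5 (new)  [load 23/30]
  22 → host 6 (new)  [load 22/30]
  21 → host 7 (new)  [load 21/30]
  14 → host 8 (new)  [load 14/30]
  10 → host 8  [load 24/30]
  9 → host 7  [load 30/30]
  9 → host 9 (new)  [load 9/30]
  9 → host 9  [load 18/30]
  9 → host 9  [load 27/30]
  5 → host 4  [load 29/30]
9 hosts opened.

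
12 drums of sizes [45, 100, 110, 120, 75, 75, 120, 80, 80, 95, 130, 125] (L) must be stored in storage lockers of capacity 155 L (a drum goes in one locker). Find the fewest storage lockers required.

Total = 130 + 125 + 120 + 120 + 110 + 100 + 95 + 80 + 80 + 75 + 75 + 45 = 1155 L.
Lower bound: ⌈1155/155⌉ = 8 storage lockers.
Also, 9 drums each exceed 155/2 L, and no two of those can share a locker, so at least 9 storage lockers are needed.
A packing using 9 storage lockers:
  locker 1: 130 = 130
  locker 2: 125 = 125
  locker 3: 120 = 120
  locker 4: 120 = 120
  locker 5: 110 + 45 = 155
  locker 6: 100 = 100
  locker 7: 95 = 95
  locker 8: 80 + 75 = 155
  locker 9: 80 + 75 = 155
This matches the lower bound, so 9 is optimal.

9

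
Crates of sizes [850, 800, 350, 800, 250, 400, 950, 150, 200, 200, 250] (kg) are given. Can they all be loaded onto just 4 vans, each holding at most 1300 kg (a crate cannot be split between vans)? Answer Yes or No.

Total = 5200 kg; ⌈5200/1300⌉ = 4.
The bound of 4 does not rule out 4, but exhaustive search shows no assignment into 4 vans of capacity 1300 kg exists — the minimum is 5.

No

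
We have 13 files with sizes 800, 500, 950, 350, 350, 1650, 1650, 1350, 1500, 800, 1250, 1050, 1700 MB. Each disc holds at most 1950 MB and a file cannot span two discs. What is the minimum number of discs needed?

8

Total = 1700 + 1650 + 1650 + 1500 + 1350 + 1250 + 1050 + 950 + 800 + 800 + 500 + 350 + 350 = 13900 MB.
Lower bound: ⌈13900/1950⌉ = 8 discs.
A packing using 8 discs:
  disc 1: 1700 = 1700
  disc 2: 1650 = 1650
  disc 3: 1650 = 1650
  disc 4: 1500 + 350 = 1850
  disc 5: 1350 + 500 = 1850
  disc 6: 1250 + 350 = 1600
  disc 7: 1050 + 800 = 1850
  disc 8: 950 + 800 = 1750
This matches the lower bound, so 8 is optimal.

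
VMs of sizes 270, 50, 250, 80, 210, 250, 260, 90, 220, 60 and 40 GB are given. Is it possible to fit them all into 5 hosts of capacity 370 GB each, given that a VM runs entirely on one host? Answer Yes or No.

Total = 1780 GB; ⌈1780/370⌉ = 5.
6 VMs each exceed half the capacity and cannot share a host, forcing at least 6 hosts.
At least 6 hosts are required, but only 5 are allowed.

No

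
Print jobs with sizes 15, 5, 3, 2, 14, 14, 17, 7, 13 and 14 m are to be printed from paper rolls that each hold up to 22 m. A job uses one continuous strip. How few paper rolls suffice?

6

Total = 17 + 15 + 14 + 14 + 14 + 13 + 7 + 5 + 3 + 2 = 104 m.
Lower bound: ⌈104/22⌉ = 5 paper rolls.
Also, 6 print jobs each exceed 11 m, and no two of those can share a roll, so at least 6 paper rolls are needed.
A packing using 6 paper rolls:
  roll 1: 17 + 5 = 22
  roll 2: 15 + 7 = 22
  roll 3: 14 + 3 + 2 = 19
  roll 4: 14 = 14
  roll 5: 14 = 14
  roll 6: 13 = 13
This matches the lower bound, so 6 is optimal.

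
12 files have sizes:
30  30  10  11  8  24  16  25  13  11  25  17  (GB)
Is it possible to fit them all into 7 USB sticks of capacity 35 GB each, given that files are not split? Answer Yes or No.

A valid assignment using 7 USB sticks:
  USB stick 1: 30 = 30
  USB stick 2: 30 = 30
  USB stick 3: 25 + 10 = 35
  USB stick 4: 25 + 8 = 33
  USB stick 5: 24 + 11 = 35
  USB stick 6: 17 + 16 = 33
  USB stick 7: 13 + 11 = 24
Every load is within 35 GB, so 7 USB sticks suffice.

Yes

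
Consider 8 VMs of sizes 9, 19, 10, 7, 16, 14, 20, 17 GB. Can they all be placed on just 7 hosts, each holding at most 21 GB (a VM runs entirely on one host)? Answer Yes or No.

Yes

A valid assignment using 6 hosts:
  host 1: 20 = 20
  host 2: 19 = 19
  host 3: 17 = 17
  host 4: 16 = 16
  host 5: 14 + 7 = 21
  host 6: 10 + 9 = 19
That uses only 6 ≤ 7, so 7 hosts are enough.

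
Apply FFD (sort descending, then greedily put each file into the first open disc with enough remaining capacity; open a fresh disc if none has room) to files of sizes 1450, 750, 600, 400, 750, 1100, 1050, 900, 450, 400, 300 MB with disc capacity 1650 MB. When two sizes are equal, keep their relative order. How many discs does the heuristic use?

Sorted descending: 1450, 1100, 1050, 900, 750, 750, 600, 450, 400, 400, 300.
  1450 → disc 1 (new)  [load 1450/1650]
  1100 → disc 2 (new)  [load 1100/1650]
  1050 → disc 3 (new)  [load 1050/1650]
  900 → disc 4 (new)  [load 900/1650]
  750 → disc 4  [load 1650/1650]
  750 → disc 5 (new)  [load 750/1650]
  600 → disc 3  [load 1650/1650]
  450 → disc 2  [load 1550/1650]
  400 → disc 5  [load 1150/1650]
  400 → disc 5  [load 1550/1650]
  300 → disc 6 (new)  [load 300/1650]
6 discs opened.

6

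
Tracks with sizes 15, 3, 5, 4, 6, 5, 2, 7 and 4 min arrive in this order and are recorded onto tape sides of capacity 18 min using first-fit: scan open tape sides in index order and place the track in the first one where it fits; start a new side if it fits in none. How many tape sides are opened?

  15 → side 1 (new)  [load 15/18]
  3 → side 1  [load 18/18]
  5 → side 2 (new)  [load 5/18]
  4 → side 2  [load 9/18]
  6 → side 2  [load 15/18]
  5 → side 3 (new)  [load 5/18]
  2 → side 2  [load 17/18]
  7 → side 3  [load 12/18]
  4 → side 3  [load 16/18]
3 tape sides opened.

3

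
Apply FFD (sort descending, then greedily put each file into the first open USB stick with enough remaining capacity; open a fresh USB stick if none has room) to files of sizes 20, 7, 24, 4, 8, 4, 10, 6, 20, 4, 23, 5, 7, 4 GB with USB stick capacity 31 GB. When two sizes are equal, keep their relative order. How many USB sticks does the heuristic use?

Sorted descending: 24, 23, 20, 20, 10, 8, 7, 7, 6, 5, 4, 4, 4, 4.
  24 → USB stick 1 (new)  [load 24/31]
  23 → USB stick 2 (new)  [load 23/31]
  20 → USB stick 3 (new)  [load 20/31]
  20 → USB stick 4 (new)  [load 20/31]
  10 → USB stick 3  [load 30/31]
  8 → USB stick 2  [load 31/31]
  7 → USB stick 1  [load 31/31]
  7 → USB stick 4  [load 27/31]
  6 → USB stick 5 (new)  [load 6/31]
  5 → USB stick 5  [load 11/31]
  4 → USB stick 4  [load 31/31]
  4 → USB stick 5  [load 15/31]
  4 → USB stick 5  [load 19/31]
  4 → USB stick 5  [load 23/31]
5 USB sticks opened.

5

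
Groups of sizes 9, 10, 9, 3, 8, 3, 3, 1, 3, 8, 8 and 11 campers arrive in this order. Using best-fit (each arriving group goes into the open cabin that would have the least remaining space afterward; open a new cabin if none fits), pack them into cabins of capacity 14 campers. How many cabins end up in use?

  9 → cabin 1 (new)  [load 9/14]
  10 → cabin 2 (new)  [load 10/14]
  9 → cabin 3 (new)  [load 9/14]
  3 → cabin 2  [load 13/14]
  8 → cabin 4 (new)  [load 8/14]
  3 → cabin 1  [load 12/14]
  3 → cabin 3  [load 12/14]
  1 → cabin 2  [load 14/14]
  3 → cabin 4  [load 11/14]
  8 → cabin 5 (new)  [load 8/14]
  8 → cabin 6 (new)  [load 8/14]
  11 → cabin 7 (new)  [load 11/14]
7 cabins opened.

7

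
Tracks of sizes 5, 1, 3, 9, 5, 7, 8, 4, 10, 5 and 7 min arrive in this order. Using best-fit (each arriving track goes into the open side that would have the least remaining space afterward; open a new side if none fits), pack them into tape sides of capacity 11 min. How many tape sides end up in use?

  5 → side 1 (new)  [load 5/11]
  1 → side 1  [load 6/11]
  3 → side 1  [load 9/11]
  9 → side 2 (new)  [load 9/11]
  5 → side 3 (new)  [load 5/11]
  7 → side 4 (new)  [load 7/11]
  8 → side 5 (new)  [load 8/11]
  4 → side 4  [load 11/11]
  10 → side 6 (new)  [load 10/11]
  5 → side 3  [load 10/11]
  7 → side 7 (new)  [load 7/11]
7 tape sides opened.

7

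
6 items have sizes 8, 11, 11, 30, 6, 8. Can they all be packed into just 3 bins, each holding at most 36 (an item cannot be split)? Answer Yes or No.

Yes

A valid assignment using 3 bins:
  bin 1: 30 + 6 = 36
  bin 2: 11 + 11 + 8 = 30
  bin 3: 8 = 8
Every load is within 36, so 3 bins suffice.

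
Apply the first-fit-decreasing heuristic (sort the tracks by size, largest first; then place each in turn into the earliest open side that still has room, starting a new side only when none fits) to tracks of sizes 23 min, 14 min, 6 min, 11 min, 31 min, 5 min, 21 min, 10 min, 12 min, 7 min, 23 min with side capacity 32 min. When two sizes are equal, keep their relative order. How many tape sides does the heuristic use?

Sorted descending: 31, 23, 23, 21, 14, 12, 11, 10, 7, 6, 5.
  31 → side 1 (new)  [load 31/32]
  23 → side 2 (new)  [load 23/32]
  23 → side 3 (new)  [load 23/32]
  21 → side 4 (new)  [load 21/32]
  14 → side 5 (new)  [load 14/32]
  12 → side 5  [load 26/32]
  11 → side 4  [load 32/32]
  10 → side 6 (new)  [load 10/32]
  7 → side 2  [load 30/32]
  6 → side 3  [load 29/32]
  5 → side 5  [load 31/32]
6 tape sides opened.

6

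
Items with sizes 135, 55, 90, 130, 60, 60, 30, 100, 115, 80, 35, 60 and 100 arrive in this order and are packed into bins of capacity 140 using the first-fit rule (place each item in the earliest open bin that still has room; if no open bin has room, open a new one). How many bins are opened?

9

  135 → bin 1 (new)  [load 135/140]
  55 → bin 2 (new)  [load 55/140]
  90 → bin 3 (new)  [load 90/140]
  130 → bin 4 (new)  [load 130/140]
  60 → bin 2  [load 115/140]
  60 → bin 5 (new)  [load 60/140]
  30 → bin 3  [load 120/140]
  100 → bin 6 (new)  [load 100/140]
  115 → bin 7 (new)  [load 115/140]
  80 → bin 5  [load 140/140]
  35 → bin 6  [load 135/140]
  60 → bin 8 (new)  [load 60/140]
  100 → bin 9 (new)  [load 100/140]
9 bins opened.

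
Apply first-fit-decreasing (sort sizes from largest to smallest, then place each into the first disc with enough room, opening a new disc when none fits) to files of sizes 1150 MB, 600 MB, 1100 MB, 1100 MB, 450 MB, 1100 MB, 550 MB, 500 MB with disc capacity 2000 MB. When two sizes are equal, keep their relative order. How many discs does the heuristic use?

4

Sorted descending: 1150, 1100, 1100, 1100, 600, 550, 500, 450.
  1150 → disc 1 (new)  [load 1150/2000]
  1100 → disc 2 (new)  [load 1100/2000]
  1100 → disc 3 (new)  [load 1100/2000]
  1100 → disc 4 (new)  [load 1100/2000]
  600 → disc 1  [load 1750/2000]
  550 → disc 2  [load 1650/2000]
  500 → disc 3  [load 1600/2000]
  450 → disc 4  [load 1550/2000]
4 discs opened.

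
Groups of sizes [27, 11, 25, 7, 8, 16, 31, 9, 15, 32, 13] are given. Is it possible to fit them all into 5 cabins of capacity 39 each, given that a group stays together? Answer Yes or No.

Total = 194; ⌈194/39⌉ = 5.
The bound of 5 does not rule out 5, but exhaustive search shows no assignment into 5 cabins of capacity 39 exists — the minimum is 6.

No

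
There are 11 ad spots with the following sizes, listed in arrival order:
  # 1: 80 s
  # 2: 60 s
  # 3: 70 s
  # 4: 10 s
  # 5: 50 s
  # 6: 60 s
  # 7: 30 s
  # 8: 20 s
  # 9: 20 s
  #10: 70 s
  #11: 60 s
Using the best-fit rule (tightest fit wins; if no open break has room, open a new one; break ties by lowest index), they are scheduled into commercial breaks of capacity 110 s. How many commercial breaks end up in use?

6

  80 → break 1 (new)  [load 80/110]
  60 → break 2 (new)  [load 60/110]
  70 → break 3 (new)  [load 70/110]
  10 → break 1  [load 90/110]
  50 → break 2  [load 110/110]
  60 → break 4 (new)  [load 60/110]
  30 → break 3  [load 100/110]
  20 → break 1  [load 110/110]
  20 → break 4  [load 80/110]
  70 → break 5 (new)  [load 70/110]
  60 → break 6 (new)  [load 60/110]
6 commercial breaks opened.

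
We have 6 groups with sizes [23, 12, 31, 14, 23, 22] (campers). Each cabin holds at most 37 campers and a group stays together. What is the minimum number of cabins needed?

4

Total = 31 + 23 + 23 + 22 + 14 + 12 = 125 campers.
Lower bound: ⌈125/37⌉ = 4 cabins.
A packing using 4 cabins:
  cabin 1: 31 = 31
  cabin 2: 23 + 14 = 37
  cabin 3: 23 + 12 = 35
  cabin 4: 22 = 22
This matches the lower bound, so 4 is optimal.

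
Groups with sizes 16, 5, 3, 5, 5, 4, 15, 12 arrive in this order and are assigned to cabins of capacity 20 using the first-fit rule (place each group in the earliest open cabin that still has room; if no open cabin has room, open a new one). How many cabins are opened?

  16 → cabin 1 (new)  [load 16/20]
  5 → cabin 2 (new)  [load 5/20]
  3 → cabin 1  [load 19/20]
  5 → cabin 2  [load 10/20]
  5 → cabin 2  [load 15/20]
  4 → cabin 2  [load 19/20]
  15 → cabin 3 (new)  [load 15/20]
  12 → cabin 4 (new)  [load 12/20]
4 cabins opened.

4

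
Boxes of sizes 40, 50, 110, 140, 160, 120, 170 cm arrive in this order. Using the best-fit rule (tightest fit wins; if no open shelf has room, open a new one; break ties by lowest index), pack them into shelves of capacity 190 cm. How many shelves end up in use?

  40 → shelf 1 (new)  [load 40/190]
  50 → shelf 1  [load 90/190]
  110 → shelf 2 (new)  [load 110/190]
  140 → shelf 3 (new)  [load 140/190]
  160 → shelf 4 (new)  [load 160/190]
  120 → shelf 5 (new)  [load 120/190]
  170 → shelf 6 (new)  [load 170/190]
6 shelves opened.

6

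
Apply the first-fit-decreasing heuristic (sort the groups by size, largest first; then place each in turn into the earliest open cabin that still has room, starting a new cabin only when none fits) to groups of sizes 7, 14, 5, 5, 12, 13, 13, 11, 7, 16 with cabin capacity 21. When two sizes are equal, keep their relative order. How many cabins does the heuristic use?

6

Sorted descending: 16, 14, 13, 13, 12, 11, 7, 7, 5, 5.
  16 → cabin 1 (new)  [load 16/21]
  14 → cabin 2 (new)  [load 14/21]
  13 → cabin 3 (new)  [load 13/21]
  13 → cabin 4 (new)  [load 13/21]
  12 → cabin 5 (new)  [load 12/21]
  11 → cabin 6 (new)  [load 11/21]
  7 → cabin 2  [load 21/21]
  7 → cabin 3  [load 20/21]
  5 → cabin 1  [load 21/21]
  5 → cabin 4  [load 18/21]
6 cabins opened.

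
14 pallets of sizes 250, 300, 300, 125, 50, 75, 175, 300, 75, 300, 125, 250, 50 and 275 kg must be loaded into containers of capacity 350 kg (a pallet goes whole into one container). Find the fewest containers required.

Total = 300 + 300 + 300 + 300 + 275 + 250 + 250 + 175 + 125 + 125 + 75 + 75 + 50 + 50 = 2650 kg.
Lower bound: ⌈2650/350⌉ = 8 containers.
A packing using 9 containers:
  container 1: 300 + 50 = 350
  container 2: 300 + 50 = 350
  container 3: 300 = 300
  container 4: 300 = 300
  container 5: 275 + 75 = 350
  container 6: 250 + 75 = 325
  container 7: 250 = 250
  container 8: 175 + 125 = 300
  container 9: 125 = 125
No arrangement into 8 containers stays within capacity, so 9 is optimal.

9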